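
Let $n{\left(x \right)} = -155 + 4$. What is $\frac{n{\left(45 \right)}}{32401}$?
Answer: $- \frac{151}{32401} \approx -0.0046604$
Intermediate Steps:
$n{\left(x \right)} = -151$
$\frac{n{\left(45 \right)}}{32401} = - \frac{151}{32401}$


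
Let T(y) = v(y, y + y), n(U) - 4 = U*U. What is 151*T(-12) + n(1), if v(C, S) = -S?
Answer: 3629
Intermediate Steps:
n(U) = 4 + U**2 (n(U) = 4 + U*U = 4 + U**2)
T(y) = -2*y (T(y) = -(y + y) = -2*y)
151*T(-12) + n(1) = 151*(-2*(-12)) + (4 + 1**2) = 151*24 + (4 + 1) = 3624 + 5 = 3629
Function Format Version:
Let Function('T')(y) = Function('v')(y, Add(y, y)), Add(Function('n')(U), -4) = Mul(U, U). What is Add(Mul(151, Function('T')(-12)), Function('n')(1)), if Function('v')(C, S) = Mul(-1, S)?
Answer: 3629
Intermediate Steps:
Function('n')(U) = Add(4, Pow(U, 2)) (Function('n')(U) = Add(4, Mul(U, U)) = Add(4, Pow(U, 2)))
Function('T')(y) = Mul(-2, y) (Function('T')(y) = Mul(-1, Add(y, y)) = Mul(-1, Mul(2, y)) = Mul(-2, y))
Add(Mul(151, Function('T')(-12)), Function('n')(1)) = Add(Mul(151, Mul(-2, -12)), Add(4, Pow(1, 2))) = Add(Mul(151, 24), Add(4, 1)) = Add(3624, 5) = 3629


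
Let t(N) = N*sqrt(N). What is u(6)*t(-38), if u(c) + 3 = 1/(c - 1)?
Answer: 532*I*sqrt(38)/5 ≈ 655.89*I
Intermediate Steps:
u(c) = -3 + 1/(-1 + c) (u(c) = -3 + 1/(c - 1) = -3 + 1/(-1 + c))
t(N) = N**(3/2)
u(6)*t(-38) = ((4 - 3*6)/(-1 + 6))*(-38)**(3/2) = ((4 - 18)/5)*(-38*I*sqrt(38)) = ((1/5)*(-14))*(-38*I*sqrt(38)) = -(-532)*I*sqrt(38)/5 = 532*I*sqrt(38)/5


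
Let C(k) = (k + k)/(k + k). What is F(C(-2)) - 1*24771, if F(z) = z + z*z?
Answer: -24769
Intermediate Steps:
C(k) = 1 (C(k) = (2*k)/((2*k)) = (2*k)*(1/(2*k)) = 1)
F(z) = z + z**2
F(C(-2)) - 1*24771 = 1*(1 + 1) - 1*24771 = 1*2 - 24771 = 2 - 24771 = -24769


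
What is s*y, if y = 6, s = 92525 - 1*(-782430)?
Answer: 5249730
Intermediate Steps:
s = 874955 (s = 92525 + 782430 = 874955)
s*y = 874955*6 = 5249730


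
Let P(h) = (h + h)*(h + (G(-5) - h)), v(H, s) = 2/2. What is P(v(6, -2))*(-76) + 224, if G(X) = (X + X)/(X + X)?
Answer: 72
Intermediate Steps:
v(H, s) = 1 (v(H, s) = 2*(1/2) = 1)
G(X) = 1 (G(X) = (2*X)/((2*X)) = (2*X)*(1/(2*X)) = 1)
P(h) = 2*h (P(h) = (h + h)*(h + (1 - h)) = (2*h)*1 = 2*h)
P(v(6, -2))*(-76) + 224 = (2*1)*(-76) + 224 = 2*(-76) + 224 = -152 + 224 = 72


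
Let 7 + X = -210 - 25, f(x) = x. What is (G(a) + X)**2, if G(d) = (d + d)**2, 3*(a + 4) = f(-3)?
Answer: 20164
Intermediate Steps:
a = -5 (a = -4 + (1/3)*(-3) = -4 - 1 = -5)
G(d) = 4*d**2 (G(d) = (2*d)**2 = 4*d**2)
X = -242 (X = -7 + (-210 - 25) = -7 - 235 = -242)
(G(a) + X)**2 = (4*(-5)**2 - 242)**2 = (4*25 - 242)**2 = (100 - 242)**2 = (-142)**2 = 20164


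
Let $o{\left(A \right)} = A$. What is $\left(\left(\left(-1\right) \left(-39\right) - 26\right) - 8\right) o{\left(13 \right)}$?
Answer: $65$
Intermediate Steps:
$\left(\left(\left(-1\right) \left(-39\right) - 26\right) - 8\right) o{\left(13 \right)} = \left(\left(\left(-1\right) \left(-39\right) - 26\right) - 8\right) 13 = \left(\left(39 - 26\right) - 8\right) 13 = \left(13 - 8\right) 13 = 5 \cdot 13 = 65$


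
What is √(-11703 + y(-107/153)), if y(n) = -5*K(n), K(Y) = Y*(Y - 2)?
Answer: I*√274176482/153 ≈ 108.22*I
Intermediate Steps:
K(Y) = Y*(-2 + Y)
y(n) = -5*n*(-2 + n)
√(-11703 + y(-107/153)) = √(-11703 + 5*(-107/153)*(2 - (-107)/153)) = √(-11703 + 5*(-107*1/153)*(2 - (-107)/153)) = √(-11703 + 5*(-107/153)*(2 - 1*(-107/153))) = √(-11703 + 5*(-107/153)*(2 + 107/153)) = √(-11703 + 5*(-107/153)*(413/153)) = √(-11703 - 220955/23409) = √(-274176482/23409) = I*√274176482/153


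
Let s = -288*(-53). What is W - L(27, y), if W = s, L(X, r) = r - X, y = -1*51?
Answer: 15342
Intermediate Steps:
y = -51
s = 15264
W = 15264
W - L(27, y) = 15264 - (-51 - 1*27) = 15264 - (-51 - 27) = 15264 - 1*(-78) = 15264 + 78 = 15342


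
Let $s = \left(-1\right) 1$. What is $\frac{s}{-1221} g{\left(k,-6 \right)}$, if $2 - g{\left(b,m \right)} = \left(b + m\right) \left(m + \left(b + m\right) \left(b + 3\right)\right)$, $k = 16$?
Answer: $- \frac{1838}{1221} \approx -1.5053$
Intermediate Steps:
$s = -1$
$g{\left(b,m \right)} = 2 - \left(b + m\right) \left(m + \left(3 + b\right) \left(b + m\right)\right)$ ($g{\left(b,m \right)} = 2 - \left(b + m\right) \left(m + \left(b + m\right) \left(b + 3\right)\right) = 2 - \left(b + m\right) \left(m + \left(b + m\right) \left(3 + b\right)\right) = 2 - \left(b + m\right) \left(m + \left(3 + b\right) \left(b + m\right)\right)$)
$\frac{s}{-1221} g{\left(k,-6 \right)} = - \frac{1}{-1221} \left(2 - 16^{3} - 4 \left(-6\right)^{2} - 3 \cdot 16^{2} - 16 \left(-6\right)^{2} - 112 \left(-6\right) - - 12 \cdot 16^{2}\right) = \left(-1\right) \left(- \frac{1}{1221}\right) \left(2 - 4096 - 144 - 768 - 16 \cdot 36 + 672 - \left(-12\right) 256\right) = \frac{2 - 4096 - 144 - 768 - 576 + 672 + 3072}{1221} = \frac{1}{1221} \left(-1838\right) = - \frac{1838}{1221}$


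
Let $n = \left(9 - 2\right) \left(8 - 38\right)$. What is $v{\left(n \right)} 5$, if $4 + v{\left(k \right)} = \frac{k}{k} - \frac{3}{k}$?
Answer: $- \frac{209}{14} \approx -14.929$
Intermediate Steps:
$n = -210$ ($n = 7 \left(-30\right) = -210$)
$v{\left(k \right)} = -3 - \frac{3}{k}$ ($v{\left(k \right)} = -4 - \left(\frac{3}{k} - \frac{k}{k}\right) = -4 + \left(1 - \frac{3}{k}\right) = -3 - \frac{3}{k}$)
$v{\left(n \right)} 5 = \left(-3 - \frac{3}{-210}\right) 5 = \left(-3 - - \frac{1}{70}\right) 5 = \left(-3 + \frac{1}{70}\right) 5 = \left(- \frac{209}{70}\right) 5 = - \frac{209}{14}$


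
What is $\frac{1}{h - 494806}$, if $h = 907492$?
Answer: $\frac{1}{412686} \approx 2.4231 \cdot 10^{-6}$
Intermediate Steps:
$\frac{1}{h - 494806} = \frac{1}{907492 - 494806} = \frac{1}{412686}$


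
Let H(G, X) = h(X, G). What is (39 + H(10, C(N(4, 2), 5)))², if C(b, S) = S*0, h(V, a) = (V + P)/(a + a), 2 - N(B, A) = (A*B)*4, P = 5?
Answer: 24649/16 ≈ 1540.6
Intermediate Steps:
N(B, A) = 2 - 4*A*B (N(B, A) = 2 - A*B*4 = 2 - 4*A*B)
h(V, a) = (5 + V)/(2*a) (h(V, a) = (V + 5)/(a + a) = (5 + V)/((2*a)) = (5 + V)*(1/(2*a)) = (5 + V)/(2*a))
C(b, S) = 0
H(G, X) = (5 + X)/(2*G)
(39 + H(10, C(N(4, 2), 5)))² = (39 + (½)*(5 + 0)/10)² = (39 + (½)*(⅒)*5)² = (39 + ¼)² = (157/4)² = 24649/16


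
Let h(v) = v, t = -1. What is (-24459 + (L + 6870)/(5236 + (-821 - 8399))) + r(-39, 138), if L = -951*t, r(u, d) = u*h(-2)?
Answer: -32380575/1328 ≈ -24383.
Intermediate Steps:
r(u, d) = -2*u (r(u, d) = u*(-2) = -2*u)
L = 951 (L = -951*(-1) = 951)
(-24459 + (L + 6870)/(5236 + (-821 - 8399))) + r(-39, 138) = (-24459 + (951 + 6870)/(5236 + (-821 - 8399))) - 2*(-39) = (-24459 + 7821/(5236 - 9220)) + 78 = (-24459 + 7821/(-3984)) + 78 = (-24459 + 7821*(-1/3984)) + 78 = (-24459 - 2607/1328) + 78 = -32484159/1328 + 78 = -32380575/1328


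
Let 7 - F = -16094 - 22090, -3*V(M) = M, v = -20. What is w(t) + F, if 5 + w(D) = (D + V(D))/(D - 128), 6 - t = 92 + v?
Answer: 3704064/97 ≈ 38186.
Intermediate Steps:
V(M) = -M/3
F = 38191 (F = 7 - (-16094 - 22090) = 7 - 1*(-38184) = 7 + 38184 = 38191)
t = -66 (t = 6 - (92 - 20) = 6 - 1*72 = 6 - 72 = -66)
w(D) = -5 + 2*D/(3*(-128 + D)) (w(D) = -5 + (D - D/3)/(D - 128) = -5 + (2*D/3)/(-128 + D) = -5 + 2*D/(3*(-128 + D)))
w(t) + F = (1920 - 13*(-66))/(3*(-128 - 66)) + 38191 = (⅓)*(1920 + 858)/(-194) + 38191 = (⅓)*(-1/194)*2778 + 38191 = -463/97 + 38191 = 3704064/97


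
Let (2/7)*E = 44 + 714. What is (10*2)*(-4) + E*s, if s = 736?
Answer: 1952528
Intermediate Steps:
E = 2653 (E = 7*(44 + 714)/2 = (7/2)*758 = 2653)
(10*2)*(-4) + E*s = (10*2)*(-4) + 2653*736 = 20*(-4) + 1952608 = -80 + 1952608 = 1952528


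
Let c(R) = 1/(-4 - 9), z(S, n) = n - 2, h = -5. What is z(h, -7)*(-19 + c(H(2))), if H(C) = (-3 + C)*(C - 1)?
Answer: 2232/13 ≈ 171.69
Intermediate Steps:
H(C) = (-1 + C)*(-3 + C) (H(C) = (-3 + C)*(-1 + C) = (-1 + C)*(-3 + C))
z(S, n) = -2 + n
c(R) = -1/13 (c(R) = 1/(-13) = -1/13)
z(h, -7)*(-19 + c(H(2))) = (-2 - 7)*(-19 - 1/13) = -9*(-248/13) = 2232/13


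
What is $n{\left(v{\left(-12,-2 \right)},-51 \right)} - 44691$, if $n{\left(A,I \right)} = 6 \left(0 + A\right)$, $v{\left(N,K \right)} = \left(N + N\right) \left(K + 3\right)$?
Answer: $-44835$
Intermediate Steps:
$v{\left(N,K \right)} = 2 N \left(3 + K\right)$
$n{\left(A,I \right)} = 6 A$
$n{\left(v{\left(-12,-2 \right)},-51 \right)} - 44691 = 6 \cdot 2 \left(-12\right) \left(3 - 2\right) - 44691 = 6 \cdot 2 \left(-12\right) 1 - 44691 = 6 \left(-24\right) - 44691 = -144 - 44691 = -44835$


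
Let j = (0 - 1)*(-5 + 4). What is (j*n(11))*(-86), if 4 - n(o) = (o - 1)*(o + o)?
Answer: 18576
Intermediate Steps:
j = 1 (j = -1*(-1) = 1)
n(o) = 4 - 2*o*(-1 + o) (n(o) = 4 - (o - 1)*(o + o) = 4 - (-1 + o)*2*o = 4 - 2*o*(-1 + o))
(j*n(11))*(-86) = (1*(4 - 2*11² + 2*11))*(-86) = (1*(4 - 2*121 + 22))*(-86) = (1*(4 - 242 + 22))*(-86) = (1*(-216))*(-86) = -216*(-86) = 18576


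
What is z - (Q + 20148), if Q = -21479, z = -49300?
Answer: -47969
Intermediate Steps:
z - (Q + 20148) = -49300 - (-21479 + 20148) = -49300 - 1*(-1331) = -49300 + 1331 = -47969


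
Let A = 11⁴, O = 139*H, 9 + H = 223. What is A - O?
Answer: -15105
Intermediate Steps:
H = 214 (H = -9 + 223 = 214)
O = 29746 (O = 139*214 = 29746)
A = 14641
A - O = 14641 - 1*29746 = 14641 - 29746 = -15105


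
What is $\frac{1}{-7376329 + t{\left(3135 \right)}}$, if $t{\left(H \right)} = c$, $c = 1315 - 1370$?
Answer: $- \frac{1}{7376384} \approx -1.3557 \cdot 10^{-7}$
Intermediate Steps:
$c = -55$
$t{\left(H \right)} = -55$
$\frac{1}{-7376329 + t{\left(3135 \right)}} = \frac{1}{-7376329 - 55} = \frac{1}{-7376384} = - \frac{1}{7376384}$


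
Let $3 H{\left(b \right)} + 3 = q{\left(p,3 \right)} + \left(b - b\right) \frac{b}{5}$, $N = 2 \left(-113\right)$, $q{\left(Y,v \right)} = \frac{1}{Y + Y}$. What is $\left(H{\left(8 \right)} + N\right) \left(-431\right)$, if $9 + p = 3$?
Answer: $\frac{3522563}{36} \approx 97849.0$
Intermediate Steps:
$p = -6$ ($p = -9 + 3 = -6$)
$q{\left(Y,v \right)} = \frac{1}{2 Y}$
$N = -226$
$H{\left(b \right)} = - \frac{37}{36}$ ($H{\left(b \right)} = -1 + \frac{\frac{1}{2 \left(-6\right)} + \left(b - b\right) \frac{b}{5}}{3} = -1 + \frac{\frac{1}{2} \left(- \frac{1}{6}\right) + 0 b \frac{1}{5}}{3} = -1 + \frac{- \frac{1}{12} + 0 \frac{b}{5}}{3} = -1 + \frac{- \frac{1}{12} + 0}{3} = -1 + \frac{1}{3} \left(- \frac{1}{12}\right) = -1 - \frac{1}{36} = - \frac{37}{36}$)
$\left(H{\left(8 \right)} + N\right) \left(-431\right) = \left(- \frac{37}{36} - 226\right) \left(-431\right) = \left(- \frac{8173}{36}\right) \left(-431\right) = \frac{3522563}{36}$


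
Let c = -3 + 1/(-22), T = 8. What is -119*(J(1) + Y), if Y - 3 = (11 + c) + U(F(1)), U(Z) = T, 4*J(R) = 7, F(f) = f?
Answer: -108409/44 ≈ -2463.8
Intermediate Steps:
J(R) = 7/4 (J(R) = (¼)*7 = 7/4)
U(Z) = 8
c = -67/22 (c = -3 - 1/22 = -67/22 ≈ -3.0455)
Y = 417/22 (Y = 3 + ((11 - 67/22) + 8) = 3 + (175/22 + 8) = 3 + 351/22 = 417/22 ≈ 18.955)
-119*(J(1) + Y) = -119*(7/4 + 417/22) = -119*911/44 = -108409/44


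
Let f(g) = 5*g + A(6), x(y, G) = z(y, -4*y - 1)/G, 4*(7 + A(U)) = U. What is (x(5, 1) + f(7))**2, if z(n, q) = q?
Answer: 289/4 ≈ 72.250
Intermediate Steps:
A(U) = -7 + U/4
x(y, G) = (-1 - 4*y)/G (x(y, G) = (-4*y - 1)/G = (-1 - 4*y)/G)
f(g) = -11/2 + 5*g (f(g) = 5*g + (-7 + (1/4)*6) = 5*g + (-7 + 3/2) = 5*g - 11/2 = -11/2 + 5*g)
(x(5, 1) + f(7))**2 = ((-1 - 4*5)/1 + (-11/2 + 5*7))**2 = (1*(-1 - 20) + (-11/2 + 35))**2 = (1*(-21) + 59/2)**2 = (-21 + 59/2)**2 = (17/2)**2 = 289/4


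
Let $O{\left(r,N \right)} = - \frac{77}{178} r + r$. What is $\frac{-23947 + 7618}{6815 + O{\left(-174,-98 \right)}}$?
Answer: $- \frac{1453281}{597748} \approx -2.4313$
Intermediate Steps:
$O{\left(r,N \right)} = \frac{101 r}{178}$ ($O{\left(r,N \right)} = \left(-77\right) \frac{1}{178} r + r = - \frac{77 r}{178} + r = \frac{101 r}{178}$)
$\frac{-23947 + 7618}{6815 + O{\left(-174,-98 \right)}} = \frac{-23947 + 7618}{6815 + \frac{101}{178} \left(-174\right)} = - \frac{16329}{6815 - \frac{8787}{89}} = - \frac{16329}{\frac{597748}{89}} = \left(-16329\right) \frac{89}{597748} = - \frac{1453281}{597748}$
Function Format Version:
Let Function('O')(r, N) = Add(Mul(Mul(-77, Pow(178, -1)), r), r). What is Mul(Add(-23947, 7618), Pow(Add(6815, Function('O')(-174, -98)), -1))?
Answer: Rational(-1453281, 597748) ≈ -2.4313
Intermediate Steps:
Function('O')(r, N) = Mul(Rational(101, 178), r) (Function('O')(r, N) = Add(Mul(Mul(-77, Rational(1, 178)), r), r) = Add(Mul(Rational(-77, 178), r), r) = Mul(Rational(101, 178), r))
Mul(Add(-23947, 7618), Pow(Add(6815, Function('O')(-174, -98)), -1)) = Mul(Add(-23947, 7618), Pow(Add(6815, Mul(Rational(101, 178), -174)), -1)) = Mul(-16329, Pow(Add(6815, Rational(-8787, 89)), -1)) = Mul(-16329, Pow(Rational(597748, 89), -1)) = Mul(-16329, Rational(89, 597748)) = Rational(-1453281, 597748)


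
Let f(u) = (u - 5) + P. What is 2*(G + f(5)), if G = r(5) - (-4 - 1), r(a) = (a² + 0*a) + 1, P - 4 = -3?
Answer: 64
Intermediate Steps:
P = 1 (P = 4 - 3 = 1)
r(a) = 1 + a² (r(a) = (a² + 0) + 1 = a² + 1 = 1 + a²)
f(u) = -4 + u (f(u) = (u - 5) + 1 = (-5 + u) + 1 = -4 + u)
G = 31 (G = (1 + 5²) - (-4 - 1) = (1 + 25) - 1*(-5) = 26 + 5 = 31)
2*(G + f(5)) = 2*(31 + (-4 + 5)) = 2*(31 + 1) = 2*32 = 64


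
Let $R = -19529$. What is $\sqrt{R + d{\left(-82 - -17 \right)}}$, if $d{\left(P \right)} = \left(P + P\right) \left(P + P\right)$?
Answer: $i \sqrt{2629} \approx 51.274 i$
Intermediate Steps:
$d{\left(P \right)} = 4 P^{2}$ ($d{\left(P \right)} = 2 P 2 P = 4 P^{2}$)
$\sqrt{R + d{\left(-82 - -17 \right)}} = \sqrt{-19529 + 4 \left(-82 - -17\right)^{2}} = \sqrt{-19529 + 4 \left(-82 + 17\right)^{2}} = \sqrt{-19529 + 4 \left(-65\right)^{2}} = \sqrt{-19529 + 4 \cdot 4225} = \sqrt{-19529 + 16900} = \sqrt{-2629} = i \sqrt{2629}$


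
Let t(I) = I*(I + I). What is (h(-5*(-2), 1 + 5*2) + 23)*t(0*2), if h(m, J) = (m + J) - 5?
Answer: 0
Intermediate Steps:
h(m, J) = -5 + J + m (h(m, J) = (J + m) - 5 = -5 + J + m)
t(I) = 2*I**2 (t(I) = I*(2*I) = 2*I**2)
(h(-5*(-2), 1 + 5*2) + 23)*t(0*2) = ((-5 + (1 + 5*2) - 5*(-2)) + 23)*(2*(0*2)**2) = ((-5 + (1 + 10) + 10) + 23)*(2*0**2) = ((-5 + 11 + 10) + 23)*(2*0) = (16 + 23)*0 = 39*0 = 0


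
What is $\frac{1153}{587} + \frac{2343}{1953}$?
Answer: $\frac{1209050}{382137} \approx 3.1639$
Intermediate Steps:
$\frac{1153}{587} + \frac{2343}{1953} = 1153 \cdot \frac{1}{587} + 2343 \cdot \frac{1}{1953} = \frac{1153}{587} + \frac{781}{651} = \frac{1209050}{382137}$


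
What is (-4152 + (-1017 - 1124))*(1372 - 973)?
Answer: -2510907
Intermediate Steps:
(-4152 + (-1017 - 1124))*(1372 - 973) = (-4152 - 2141)*399 = -6293*399 = -2510907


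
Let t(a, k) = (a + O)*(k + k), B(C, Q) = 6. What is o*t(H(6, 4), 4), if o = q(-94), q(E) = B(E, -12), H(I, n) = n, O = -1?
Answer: 144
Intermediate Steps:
t(a, k) = 2*k*(-1 + a) (t(a, k) = (a - 1)*(k + k) = (-1 + a)*(2*k) = 2*k*(-1 + a))
q(E) = 6
o = 6
o*t(H(6, 4), 4) = 6*(2*4*(-1 + 4)) = 6*(2*4*3) = 6*24 = 144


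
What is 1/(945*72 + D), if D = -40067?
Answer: 1/27973 ≈ 3.5749e-5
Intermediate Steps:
1/(945*72 + D) = 1/(945*72 - 40067) = 1/(68040 - 40067) = 1/27973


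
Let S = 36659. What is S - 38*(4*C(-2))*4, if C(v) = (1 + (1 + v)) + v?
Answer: 37875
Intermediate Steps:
C(v) = 2 + 2*v (C(v) = (2 + v) + v = 2 + 2*v)
S - 38*(4*C(-2))*4 = 36659 - 38*(4*(2 + 2*(-2)))*4 = 36659 - 38*(4*(2 - 4))*4 = 36659 - 38*(4*(-2))*4 = 36659 - 38*(-8*4) = 36659 - 38*(-32) = 36659 - 1*(-1216) = 36659 + 1216 = 37875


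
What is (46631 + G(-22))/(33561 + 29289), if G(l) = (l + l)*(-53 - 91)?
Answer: 52967/62850 ≈ 0.84275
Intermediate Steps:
G(l) = -288*l (G(l) = (2*l)*(-144) = -288*l)
(46631 + G(-22))/(33561 + 29289) = (46631 - 288*(-22))/(33561 + 29289) = (46631 + 6336)/62850 = 52967*(1/62850) = 52967/62850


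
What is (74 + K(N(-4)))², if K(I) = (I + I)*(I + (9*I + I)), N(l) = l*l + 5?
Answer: 95570176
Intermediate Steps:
N(l) = 5 + l² (N(l) = l² + 5 = 5 + l²)
K(I) = 22*I² (K(I) = (2*I)*(I + 10*I) = (2*I)*(11*I) = 22*I²)
(74 + K(N(-4)))² = (74 + 22*(5 + (-4)²)²)² = (74 + 22*(5 + 16)²)² = (74 + 22*21²)² = (74 + 22*441)² = (74 + 9702)² = 9776² = 95570176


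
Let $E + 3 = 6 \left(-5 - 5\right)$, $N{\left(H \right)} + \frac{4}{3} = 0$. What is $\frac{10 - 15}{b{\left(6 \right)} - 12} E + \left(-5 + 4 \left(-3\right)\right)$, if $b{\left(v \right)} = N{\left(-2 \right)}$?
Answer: $- \frac{325}{8} \approx -40.625$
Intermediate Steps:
$N{\left(H \right)} = - \frac{4}{3}$ ($N{\left(H \right)} = - \frac{4}{3} + 0 = - \frac{4}{3}$)
$b{\left(v \right)} = - \frac{4}{3}$
$E = -63$ ($E = -3 + 6 \left(-5 - 5\right) = -3 + 6 \left(-10\right) = -3 - 60 = -63$)
$\frac{10 - 15}{b{\left(6 \right)} - 12} E + \left(-5 + 4 \left(-3\right)\right) = \frac{10 - 15}{- \frac{4}{3} - 12} \left(-63\right) + \left(-5 + 4 \left(-3\right)\right) = - \frac{5}{- \frac{40}{3}} \left(-63\right) - 17 = \left(-5\right) \left(- \frac{3}{40}\right) \left(-63\right) - 17 = \frac{3}{8} \left(-63\right) - 17 = - \frac{189}{8} - 17 = - \frac{325}{8}$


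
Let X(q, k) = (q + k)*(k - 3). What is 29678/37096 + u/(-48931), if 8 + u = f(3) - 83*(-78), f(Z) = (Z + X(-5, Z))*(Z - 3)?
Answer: 606155741/907572188 ≈ 0.66789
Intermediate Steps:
X(q, k) = (-3 + k)*(k + q) (X(q, k) = (k + q)*(-3 + k) = (-3 + k)*(k + q))
f(Z) = (-3 + Z)*(15 + Z**2 - 7*Z) (f(Z) = (Z + (Z**2 - 3*Z - 3*(-5) + Z*(-5)))*(Z - 3) = (Z + (Z**2 - 3*Z + 15 - 5*Z))*(-3 + Z) = (Z + (15 + Z**2 - 8*Z))*(-3 + Z) = (15 + Z**2 - 7*Z)*(-3 + Z) = (-3 + Z)*(15 + Z**2 - 7*Z))
u = 6466 (u = -8 + ((-45 + 3**3 - 10*3**2 + 36*3) - 83*(-78)) = -8 + ((-45 + 27 - 10*9 + 108) + 6474) = -8 + ((-45 + 27 - 90 + 108) + 6474) = -8 + (0 + 6474) = -8 + 6474 = 6466)
29678/37096 + u/(-48931) = 29678/37096 + 6466/(-48931) = 29678*(1/37096) + 6466*(-1/48931) = 14839/18548 - 6466/48931 = 606155741/907572188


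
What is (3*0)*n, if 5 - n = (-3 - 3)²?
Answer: 0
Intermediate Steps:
n = -31 (n = 5 - (-3 - 3)² = 5 - 1*(-6)² = 5 - 1*36 = 5 - 36 = -31)
(3*0)*n = (3*0)*(-31) = 0*(-31) = 0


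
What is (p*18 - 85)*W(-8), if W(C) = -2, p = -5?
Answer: 350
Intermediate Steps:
(p*18 - 85)*W(-8) = (-5*18 - 85)*(-2) = (-90 - 85)*(-2) = -175*(-2) = 350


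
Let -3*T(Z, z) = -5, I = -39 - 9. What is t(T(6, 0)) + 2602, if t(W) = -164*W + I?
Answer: 6842/3 ≈ 2280.7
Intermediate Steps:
I = -48
T(Z, z) = 5/3 (T(Z, z) = -⅓*(-5) = 5/3)
t(W) = -48 - 164*W (t(W) = -164*W - 48 = -48 - 164*W)
t(T(6, 0)) + 2602 = (-48 - 164*5/3) + 2602 = (-48 - 820/3) + 2602 = -964/3 + 2602 = 6842/3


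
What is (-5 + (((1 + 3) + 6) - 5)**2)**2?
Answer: 400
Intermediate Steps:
(-5 + (((1 + 3) + 6) - 5)**2)**2 = (-5 + ((4 + 6) - 5)**2)**2 = (-5 + (10 - 5)**2)**2 = (-5 + 5**2)**2 = (-5 + 25)**2 = 20**2 = 400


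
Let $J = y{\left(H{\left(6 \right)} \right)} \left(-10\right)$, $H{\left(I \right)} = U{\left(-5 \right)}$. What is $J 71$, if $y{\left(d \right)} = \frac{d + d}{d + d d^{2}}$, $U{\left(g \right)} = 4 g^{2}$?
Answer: $- \frac{1420}{10001} \approx -0.14199$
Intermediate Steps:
$H{\left(I \right)} = 100$ ($H{\left(I \right)} = 4 \left(-5\right)^{2} = 4 \cdot 25 = 100$)
$y{\left(d \right)} = \frac{2 d}{d + d^{3}}$
$J = - \frac{20}{10001}$ ($J = \frac{2}{1 + 100^{2}} \left(-10\right) = \frac{2}{1 + 10000} \left(-10\right) = \frac{2}{10001} \left(-10\right) = - \frac{20}{10001} \approx -0.0019998$)
$J 71 = \left(- \frac{20}{10001}\right) 71 = - \frac{1420}{10001}$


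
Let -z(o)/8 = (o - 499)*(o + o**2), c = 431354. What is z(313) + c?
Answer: 146674970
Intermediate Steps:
z(o) = -8*(-499 + o)*(o + o**2) (z(o) = -8*(o - 499)*(o + o**2) = -8*(-499 + o)*(o + o**2))
z(313) + c = 8*313*(499 - 1*313**2 + 498*313) + 431354 = 8*313*(499 - 1*97969 + 155874) + 431354 = 8*313*(499 - 97969 + 155874) + 431354 = 8*313*58404 + 431354 = 146243616 + 431354 = 146674970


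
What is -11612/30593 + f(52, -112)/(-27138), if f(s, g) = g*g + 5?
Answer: -233012671/276744278 ≈ -0.84198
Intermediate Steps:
f(s, g) = 5 + g**2 (f(s, g) = g**2 + 5 = 5 + g**2)
-11612/30593 + f(52, -112)/(-27138) = -11612/30593 + (5 + (-112)**2)/(-27138) = -11612*1/30593 + (5 + 12544)*(-1/27138) = -11612/30593 + 12549*(-1/27138) = -11612/30593 - 4183/9046 = -233012671/276744278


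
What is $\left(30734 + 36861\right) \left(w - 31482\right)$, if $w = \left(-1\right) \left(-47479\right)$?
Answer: $1081317215$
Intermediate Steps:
$w = 47479$
$\left(30734 + 36861\right) \left(w - 31482\right) = \left(30734 + 36861\right) \left(47479 - 31482\right) = 67595 \cdot 15997 = 1081317215$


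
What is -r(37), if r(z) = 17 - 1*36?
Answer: 19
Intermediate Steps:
r(z) = -19 (r(z) = 17 - 36 = -19)
-r(37) = -1*(-19) = 19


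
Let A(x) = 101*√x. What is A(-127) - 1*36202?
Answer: -36202 + 101*I*√127 ≈ -36202.0 + 1138.2*I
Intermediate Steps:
A(-127) - 1*36202 = 101*√(-127) - 1*36202 = 101*(I*√127) - 36202 = 101*I*√127 - 36202 = -36202 + 101*I*√127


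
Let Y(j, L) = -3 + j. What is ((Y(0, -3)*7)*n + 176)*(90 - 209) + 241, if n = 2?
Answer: -15705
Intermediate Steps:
((Y(0, -3)*7)*n + 176)*(90 - 209) + 241 = (((-3 + 0)*7)*2 + 176)*(90 - 209) + 241 = (-3*7*2 + 176)*(-119) + 241 = (-21*2 + 176)*(-119) + 241 = (-42 + 176)*(-119) + 241 = 134*(-119) + 241 = -15946 + 241 = -15705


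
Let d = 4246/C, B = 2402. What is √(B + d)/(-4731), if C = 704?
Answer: -√154114/37848 ≈ -0.010372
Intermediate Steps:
d = 193/32 (d = 4246/704 = 4246*(1/704) = 193/32 ≈ 6.0313)
√(B + d)/(-4731) = √(2402 + 193/32)/(-4731) = √(77057/32)*(-1/4731) = (√154114/8)*(-1/4731) = -√154114/37848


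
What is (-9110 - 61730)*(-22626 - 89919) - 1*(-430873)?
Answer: 7973118673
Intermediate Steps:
(-9110 - 61730)*(-22626 - 89919) - 1*(-430873) = -70840*(-112545) + 430873 = 7972687800 + 430873 = 7973118673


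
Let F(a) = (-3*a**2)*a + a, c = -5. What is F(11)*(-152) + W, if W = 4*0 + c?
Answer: 605259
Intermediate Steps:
W = -5 (W = 4*0 - 5 = 0 - 5 = -5)
F(a) = a - 3*a**3 (F(a) = -3*a**3 + a = a - 3*a**3)
F(11)*(-152) + W = (11 - 3*11**3)*(-152) - 5 = (11 - 3*1331)*(-152) - 5 = (11 - 3993)*(-152) - 5 = -3982*(-152) - 5 = 605264 - 5 = 605259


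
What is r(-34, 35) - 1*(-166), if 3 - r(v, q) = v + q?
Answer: 168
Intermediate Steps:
r(v, q) = 3 - q - v (r(v, q) = 3 - (v + q) = 3 - (q + v) = 3 + (-q - v) = 3 - q - v)
r(-34, 35) - 1*(-166) = (3 - 1*35 - 1*(-34)) - 1*(-166) = (3 - 35 + 34) + 166 = 2 + 166 = 168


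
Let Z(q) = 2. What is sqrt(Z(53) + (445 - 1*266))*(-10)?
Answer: -10*sqrt(181) ≈ -134.54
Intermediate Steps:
sqrt(Z(53) + (445 - 1*266))*(-10) = sqrt(2 + (445 - 1*266))*(-10) = sqrt(2 + (445 - 266))*(-10) = sqrt(2 + 179)*(-10) = sqrt(181)*(-10) = -10*sqrt(181)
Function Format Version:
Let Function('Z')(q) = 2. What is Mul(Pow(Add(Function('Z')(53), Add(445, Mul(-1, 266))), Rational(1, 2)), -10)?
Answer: Mul(-10, Pow(181, Rational(1, 2))) ≈ -134.54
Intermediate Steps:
Mul(Pow(Add(Function('Z')(53), Add(445, Mul(-1, 266))), Rational(1, 2)), -10) = Mul(Pow(Add(2, Add(445, Mul(-1, 266))), Rational(1, 2)), -10) = Mul(Pow(Add(2, Add(445, -266)), Rational(1, 2)), -10) = Mul(Pow(Add(2, 179), Rational(1, 2)), -10) = Mul(Pow(181, Rational(1, 2)), -10) = Mul(-10, Pow(181, Rational(1, 2)))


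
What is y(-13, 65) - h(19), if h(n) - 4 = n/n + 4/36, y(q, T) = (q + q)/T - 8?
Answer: -608/45 ≈ -13.511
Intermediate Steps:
y(q, T) = -8 + 2*q/T (y(q, T) = (2*q)/T - 8 = 2*q/T - 8 = -8 + 2*q/T)
h(n) = 46/9 (h(n) = 4 + (n/n + 4/36) = 4 + (1 + 4*(1/36)) = 4 + (1 + ⅑) = 4 + 10/9 = 46/9)
y(-13, 65) - h(19) = (-8 + 2*(-13)/65) - 1*46/9 = (-8 + 2*(-13)*(1/65)) - 46/9 = (-8 - ⅖) - 46/9 = -42/5 - 46/9 = -608/45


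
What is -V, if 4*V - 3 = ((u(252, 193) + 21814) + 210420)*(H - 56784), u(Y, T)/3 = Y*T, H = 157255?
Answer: -37992304885/4 ≈ -9.4981e+9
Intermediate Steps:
u(Y, T) = 3*T*Y (u(Y, T) = 3*(Y*T) = 3*(T*Y) = 3*T*Y)
V = 37992304885/4 (V = 3/4 + (((3*193*252 + 21814) + 210420)*(157255 - 56784))/4 = 3/4 + (((145908 + 21814) + 210420)*100471)/4 = 3/4 + ((167722 + 210420)*100471)/4 = 3/4 + (378142*100471)/4 = 3/4 + (1/4)*37992304882 = 3/4 + 18996152441/2 = 37992304885/4 ≈ 9.4981e+9)
-V = -1*37992304885/4 = -37992304885/4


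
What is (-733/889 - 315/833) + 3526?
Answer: 53270262/15113 ≈ 3524.8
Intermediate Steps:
(-733/889 - 315/833) + 3526 = (-733*1/889 - 315*1/833) + 3526 = (-733/889 - 45/119) + 3526 = -18176/15113 + 3526 = 53270262/15113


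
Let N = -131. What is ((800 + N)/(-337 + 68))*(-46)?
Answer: 30774/269 ≈ 114.40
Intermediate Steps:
((800 + N)/(-337 + 68))*(-46) = ((800 - 131)/(-337 + 68))*(-46) = (669/(-269))*(-46) = (669*(-1/269))*(-46) = -669/269*(-46) = 30774/269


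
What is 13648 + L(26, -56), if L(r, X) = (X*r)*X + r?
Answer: 95210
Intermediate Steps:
L(r, X) = r + r*X² (L(r, X) = r*X² + r = r + r*X²)
13648 + L(26, -56) = 13648 + 26*(1 + (-56)²) = 13648 + 26*(1 + 3136) = 13648 + 26*3137 = 13648 + 81562 = 95210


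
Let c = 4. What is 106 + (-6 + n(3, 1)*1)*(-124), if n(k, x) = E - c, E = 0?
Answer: 1346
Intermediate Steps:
n(k, x) = -4 (n(k, x) = 0 - 1*4 = 0 - 4 = -4)
106 + (-6 + n(3, 1)*1)*(-124) = 106 + (-6 - 4*1)*(-124) = 106 + (-6 - 4)*(-124) = 106 - 10*(-124) = 106 + 1240 = 1346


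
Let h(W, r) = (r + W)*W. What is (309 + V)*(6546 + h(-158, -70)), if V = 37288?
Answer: 1600504290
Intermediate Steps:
h(W, r) = W*(W + r) (h(W, r) = (W + r)*W = W*(W + r))
(309 + V)*(6546 + h(-158, -70)) = (309 + 37288)*(6546 - 158*(-158 - 70)) = 37597*(6546 - 158*(-228)) = 37597*(6546 + 36024) = 37597*42570 = 1600504290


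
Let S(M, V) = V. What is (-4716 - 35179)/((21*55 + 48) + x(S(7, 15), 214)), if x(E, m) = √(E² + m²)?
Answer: -47993685/1401188 + 39895*√46021/1401188 ≈ -28.144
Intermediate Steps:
(-4716 - 35179)/((21*55 + 48) + x(S(7, 15), 214)) = (-4716 - 35179)/((21*55 + 48) + √(15² + 214²)) = -39895/((1155 + 48) + √(225 + 45796)) = -39895/(1203 + √46021)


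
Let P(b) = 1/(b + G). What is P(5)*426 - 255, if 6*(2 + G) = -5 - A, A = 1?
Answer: -42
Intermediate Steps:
G = -3 (G = -2 + (-5 - 1*1)/6 = -2 + (-5 - 1)/6 = -2 + (⅙)*(-6) = -2 - 1 = -3)
P(b) = 1/(-3 + b) (P(b) = 1/(b - 3) = 1/(-3 + b))
P(5)*426 - 255 = 426/(-3 + 5) - 255 = 426/2 - 255 = (½)*426 - 255 = 213 - 255 = -42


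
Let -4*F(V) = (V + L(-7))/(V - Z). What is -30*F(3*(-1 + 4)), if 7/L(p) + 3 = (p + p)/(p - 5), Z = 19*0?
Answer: 95/22 ≈ 4.3182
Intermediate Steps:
Z = 0
L(p) = 7/(-3 + 2*p/(-5 + p)) (L(p) = 7/(-3 + (p + p)/(p - 5)) = 7/(-3 + (2*p)/(-5 + p)) = 7/(-3 + 2*p/(-5 + p)))
F(V) = -(-42/11 + V)/(4*V) (F(V) = -(V + 7*(5 - 1*(-7))/(-15 - 7))/(4*(V - 1*0)) = -(V + 7*(5 + 7)/(-22))/(4*(V + 0)) = -(V + 7*(-1/22)*12)/(4*V) = -(V - 42/11)/(4*V) = -(-42/11 + V)/(4*V))
-30*F(3*(-1 + 4)) = -15*(42 - 33*(-1 + 4))/(22*(3*(-1 + 4))) = -15*(42 - 33*3)/(22*(3*3)) = -15*(42 - 11*9)/(22*9) = -15*(42 - 99)/(22*9) = -15*(-57)/(22*9) = -30*(-19/132) = 95/22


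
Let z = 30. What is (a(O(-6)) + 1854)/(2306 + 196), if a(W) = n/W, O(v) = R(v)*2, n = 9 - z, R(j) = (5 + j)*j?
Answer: 7409/10008 ≈ 0.74031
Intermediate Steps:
R(j) = j*(5 + j)
n = -21 (n = 9 - 1*30 = 9 - 30 = -21)
O(v) = 2*v*(5 + v) (O(v) = (v*(5 + v))*2 = 2*v*(5 + v))
a(W) = -21/W
(a(O(-6)) + 1854)/(2306 + 196) = (-21*(-1/(12*(5 - 6))) + 1854)/(2306 + 196) = (-21/(2*(-6)*(-1)) + 1854)/2502 = (-21/12 + 1854)*(1/2502) = (-21*1/12 + 1854)*(1/2502) = (-7/4 + 1854)*(1/2502) = (7409/4)*(1/2502) = 7409/10008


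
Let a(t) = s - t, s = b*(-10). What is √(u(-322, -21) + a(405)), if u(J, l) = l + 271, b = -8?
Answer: 5*I*√3 ≈ 8.6602*I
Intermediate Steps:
u(J, l) = 271 + l
s = 80 (s = -8*(-10) = 80)
a(t) = 80 - t
√(u(-322, -21) + a(405)) = √((271 - 21) + (80 - 1*405)) = √(250 + (80 - 405)) = √(250 - 325) = √(-75) = 5*I*√3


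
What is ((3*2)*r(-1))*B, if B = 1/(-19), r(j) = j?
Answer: 6/19 ≈ 0.31579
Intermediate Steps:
B = -1/19 ≈ -0.052632
((3*2)*r(-1))*B = ((3*2)*(-1))*(-1/19) = (6*(-1))*(-1/19) = -6*(-1/19) = 6/19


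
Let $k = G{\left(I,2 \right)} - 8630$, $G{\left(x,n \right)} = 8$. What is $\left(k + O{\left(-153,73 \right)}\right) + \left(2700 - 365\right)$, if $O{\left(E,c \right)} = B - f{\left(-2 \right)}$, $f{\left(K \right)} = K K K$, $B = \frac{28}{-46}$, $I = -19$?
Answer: $- \frac{144431}{23} \approx -6279.6$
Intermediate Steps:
$B = - \frac{14}{23}$ ($B = 28 \left(- \frac{1}{46}\right) = - \frac{14}{23} \approx -0.6087$)
$f{\left(K \right)} = K^{3}$ ($f{\left(K \right)} = K^{2} K = K^{3}$)
$O{\left(E,c \right)} = \frac{170}{23}$ ($O{\left(E,c \right)} = - \frac{14}{23} - \left(-2\right)^{3} = - \frac{14}{23} - -8 = - \frac{14}{23} + 8 = \frac{170}{23}$)
$k = -8622$ ($k = 8 - 8630 = -8622$)
$\left(k + O{\left(-153,73 \right)}\right) + \left(2700 - 365\right) = \left(-8622 + \frac{170}{23}\right) + \left(2700 - 365\right) = - \frac{198136}{23} + 2335 = - \frac{144431}{23}$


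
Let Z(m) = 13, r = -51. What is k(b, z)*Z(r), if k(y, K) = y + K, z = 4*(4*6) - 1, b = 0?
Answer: 1235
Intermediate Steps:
z = 95 (z = 4*24 - 1 = 96 - 1 = 95)
k(y, K) = K + y
k(b, z)*Z(r) = (95 + 0)*13 = 95*13 = 1235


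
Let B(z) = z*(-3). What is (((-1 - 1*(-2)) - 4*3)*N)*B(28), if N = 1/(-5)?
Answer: -924/5 ≈ -184.80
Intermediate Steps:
B(z) = -3*z
N = -⅕ ≈ -0.20000
(((-1 - 1*(-2)) - 4*3)*N)*B(28) = (((-1 - 1*(-2)) - 4*3)*(-⅕))*(-3*28) = (((-1 + 2) - 12)*(-⅕))*(-84) = ((1 - 12)*(-⅕))*(-84) = -11*(-⅕)*(-84) = (11/5)*(-84) = -924/5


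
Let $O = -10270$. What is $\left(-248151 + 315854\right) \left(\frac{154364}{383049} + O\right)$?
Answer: $- \frac{266327276504798}{383049} \approx -6.9528 \cdot 10^{8}$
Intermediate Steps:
$\left(-248151 + 315854\right) \left(\frac{154364}{383049} + O\right) = \left(-248151 + 315854\right) \left(\frac{154364}{383049} - 10270\right) = 67703 \left(154364 \cdot \frac{1}{383049} - 10270\right) = 67703 \left(\frac{154364}{383049} - 10270\right) = 67703 \left(- \frac{3933758866}{383049}\right) = - \frac{266327276504798}{383049}$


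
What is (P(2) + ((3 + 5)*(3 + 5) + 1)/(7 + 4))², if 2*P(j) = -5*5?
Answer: 21025/484 ≈ 43.440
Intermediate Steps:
P(j) = -25/2 (P(j) = (-5*5)/2 = (½)*(-25) = -25/2)
(P(2) + ((3 + 5)*(3 + 5) + 1)/(7 + 4))² = (-25/2 + ((3 + 5)*(3 + 5) + 1)/(7 + 4))² = (-25/2 + (8*8 + 1)/11)² = (-25/2 + (64 + 1)*(1/11))² = (-25/2 + 65*(1/11))² = (-25/2 + 65/11)² = (-145/22)² = 21025/484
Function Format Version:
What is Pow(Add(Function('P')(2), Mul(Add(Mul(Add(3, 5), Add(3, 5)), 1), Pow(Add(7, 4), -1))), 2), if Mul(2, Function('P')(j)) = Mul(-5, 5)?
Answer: Rational(21025, 484) ≈ 43.440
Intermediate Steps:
Function('P')(j) = Rational(-25, 2) (Function('P')(j) = Mul(Rational(1, 2), Mul(-5, 5)) = Mul(Rational(1, 2), -25) = Rational(-25, 2))
Pow(Add(Function('P')(2), Mul(Add(Mul(Add(3, 5), Add(3, 5)), 1), Pow(Add(7, 4), -1))), 2) = Pow(Add(Rational(-25, 2), Mul(Add(Mul(Add(3, 5), Add(3, 5)), 1), Pow(Add(7, 4), -1))), 2) = Pow(Add(Rational(-25, 2), Mul(Add(Mul(8, 8), 1), Pow(11, -1))), 2) = Pow(Add(Rational(-25, 2), Mul(Add(64, 1), Rational(1, 11))), 2) = Pow(Add(Rational(-25, 2), Mul(65, Rational(1, 11))), 2) = Pow(Add(Rational(-25, 2), Rational(65, 11)), 2) = Pow(Rational(-145, 22), 2) = Rational(21025, 484)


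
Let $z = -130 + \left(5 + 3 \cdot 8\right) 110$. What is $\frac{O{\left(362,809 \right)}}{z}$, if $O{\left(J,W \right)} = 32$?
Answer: $\frac{8}{765} \approx 0.010458$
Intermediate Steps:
$z = 3060$ ($z = -130 + \left(5 + 24\right) 110 = -130 + 29 \cdot 110 = -130 + 3190 = 3060$)
$\frac{O{\left(362,809 \right)}}{z} = \frac{32}{3060} = 32 \cdot \frac{1}{3060} = \frac{8}{765}$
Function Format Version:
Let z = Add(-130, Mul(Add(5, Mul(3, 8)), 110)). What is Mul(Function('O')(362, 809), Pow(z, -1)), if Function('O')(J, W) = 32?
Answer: Rational(8, 765) ≈ 0.010458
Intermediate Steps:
z = 3060 (z = Add(-130, Mul(Add(5, 24), 110)) = Add(-130, Mul(29, 110)) = Add(-130, 3190) = 3060)
Mul(Function('O')(362, 809), Pow(z, -1)) = Mul(32, Pow(3060, -1)) = Mul(32, Rational(1, 3060)) = Rational(8, 765)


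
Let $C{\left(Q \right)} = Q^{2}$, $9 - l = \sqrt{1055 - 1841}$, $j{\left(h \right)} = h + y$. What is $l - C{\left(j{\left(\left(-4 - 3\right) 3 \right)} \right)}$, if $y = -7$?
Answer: $-775 - i \sqrt{786} \approx -775.0 - 28.036 i$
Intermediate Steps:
$j{\left(h \right)} = -7 + h$ ($j{\left(h \right)} = h - 7 = -7 + h$)
$l = 9 - i \sqrt{786}$ ($l = 9 - \sqrt{1055 - 1841} = 9 - \sqrt{-786} = 9 - i \sqrt{786} \approx 9.0 - 28.036 i$)
$l - C{\left(j{\left(\left(-4 - 3\right) 3 \right)} \right)} = \left(9 - i \sqrt{786}\right) - \left(-7 + \left(-4 - 3\right) 3\right)^{2} = \left(9 - i \sqrt{786}\right) - \left(-7 - 21\right)^{2} = \left(9 - i \sqrt{786}\right) - \left(-28\right)^{2} = \left(9 - i \sqrt{786}\right) - 784 = -775 - i \sqrt{786}$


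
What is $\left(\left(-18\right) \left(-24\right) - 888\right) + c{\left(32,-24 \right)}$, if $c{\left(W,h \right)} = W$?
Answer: $-424$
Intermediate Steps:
$\left(\left(-18\right) \left(-24\right) - 888\right) + c{\left(32,-24 \right)} = \left(\left(-18\right) \left(-24\right) - 888\right) + 32 = \left(432 - 888\right) + 32 = -456 + 32 = -424$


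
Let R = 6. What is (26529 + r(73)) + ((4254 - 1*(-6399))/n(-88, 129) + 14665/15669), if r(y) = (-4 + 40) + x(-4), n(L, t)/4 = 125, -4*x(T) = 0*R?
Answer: 208297746857/7834500 ≈ 26587.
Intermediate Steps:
x(T) = 0 (x(T) = -0*6 = -1/4*0 = 0)
n(L, t) = 500 (n(L, t) = 4*125 = 500)
r(y) = 36 (r(y) = (-4 + 40) + 0 = 36 + 0 = 36)
(26529 + r(73)) + ((4254 - 1*(-6399))/n(-88, 129) + 14665/15669) = (26529 + 36) + ((4254 - 1*(-6399))/500 + 14665/15669) = 26565 + ((4254 + 6399)*(1/500) + 14665*(1/15669)) = 26565 + (10653*(1/500) + 14665/15669) = 26565 + (10653/500 + 14665/15669) = 26565 + 174254357/7834500 = 208297746857/7834500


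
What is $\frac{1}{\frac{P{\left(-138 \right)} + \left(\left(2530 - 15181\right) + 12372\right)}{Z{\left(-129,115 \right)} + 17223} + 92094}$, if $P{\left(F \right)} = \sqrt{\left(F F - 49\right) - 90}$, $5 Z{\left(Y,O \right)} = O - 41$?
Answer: $\frac{684124185208119}{63003721639759761016} - \frac{430945 \sqrt{18905}}{63003721639759761016} \approx 1.0858 \cdot 10^{-5}$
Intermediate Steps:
$Z{\left(Y,O \right)} = - \frac{41}{5} + \frac{O}{5}$ ($Z{\left(Y,O \right)} = \frac{O - 41}{5} = \frac{-41 + O}{5} = - \frac{41}{5} + \frac{O}{5}$)
$P{\left(F \right)} = \sqrt{-139 + F^{2}}$ ($P{\left(F \right)} = \sqrt{\left(F^{2} - 49\right) - 90} = \sqrt{\left(-49 + F^{2}\right) - 90} = \sqrt{-139 + F^{2}}$)
$\frac{1}{\frac{P{\left(-138 \right)} + \left(\left(2530 - 15181\right) + 12372\right)}{Z{\left(-129,115 \right)} + 17223} + 92094} = \frac{1}{\frac{\sqrt{-139 + \left(-138\right)^{2}} + \left(\left(2530 - 15181\right) + 12372\right)}{\left(- \frac{41}{5} + \frac{1}{5} \cdot 115\right) + 17223} + 92094} = \frac{1}{\frac{\sqrt{-139 + 19044} + \left(-12651 + 12372\right)}{\left(- \frac{41}{5} + 23\right) + 17223} + 92094} = \frac{1}{\frac{\sqrt{18905} - 279}{\frac{74}{5} + 17223} + 92094} = \frac{1}{\frac{-279 + \sqrt{18905}}{\frac{86189}{5}} + 92094} = \frac{1}{\left(-279 + \sqrt{18905}\right) \frac{5}{86189} + 92094} = \frac{1}{\left(- \frac{1395}{86189} + \frac{5 \sqrt{18905}}{86189}\right) + 92094} = \frac{1}{\frac{7937488371}{86189} + \frac{5 \sqrt{18905}}{86189}}$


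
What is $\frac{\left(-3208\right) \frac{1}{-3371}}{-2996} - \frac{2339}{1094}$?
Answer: $- \frac{5906569369}{2762217626} \approx -2.1383$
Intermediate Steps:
$\frac{\left(-3208\right) \frac{1}{-3371}}{-2996} - \frac{2339}{1094} = \left(-3208\right) \left(- \frac{1}{3371}\right) \left(- \frac{1}{2996}\right) - \frac{2339}{1094} = \frac{3208}{3371} \left(- \frac{1}{2996}\right) - \frac{2339}{1094} = - \frac{802}{2524879} - \frac{2339}{1094} = - \frac{5906569369}{2762217626}$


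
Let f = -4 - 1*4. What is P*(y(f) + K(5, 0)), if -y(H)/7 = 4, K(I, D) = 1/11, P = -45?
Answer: 13815/11 ≈ 1255.9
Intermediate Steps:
K(I, D) = 1/11
f = -8 (f = -4 - 4 = -8)
y(H) = -28 (y(H) = -7*4 = -28)
P*(y(f) + K(5, 0)) = -45*(-28 + 1/11) = -45*(-307/11) = 13815/11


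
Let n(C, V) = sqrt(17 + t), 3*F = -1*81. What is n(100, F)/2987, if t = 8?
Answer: 5/2987 ≈ 0.0016739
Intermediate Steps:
F = -27 (F = (-1*81)/3 = (1/3)*(-81) = -27)
n(C, V) = 5 (n(C, V) = sqrt(17 + 8) = sqrt(25) = 5)
n(100, F)/2987 = 5/2987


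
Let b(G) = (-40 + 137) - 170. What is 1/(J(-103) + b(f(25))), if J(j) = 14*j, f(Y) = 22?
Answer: -1/1515 ≈ -0.00066007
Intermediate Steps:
b(G) = -73 (b(G) = 97 - 170 = -73)
1/(J(-103) + b(f(25))) = 1/(14*(-103) - 73) = 1/(-1442 - 73) = 1/(-1515) = -1/1515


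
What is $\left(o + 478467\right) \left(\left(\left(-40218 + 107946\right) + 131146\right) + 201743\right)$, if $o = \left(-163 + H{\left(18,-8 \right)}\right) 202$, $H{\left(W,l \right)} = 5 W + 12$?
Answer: $186745611465$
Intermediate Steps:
$H{\left(W,l \right)} = 12 + 5 W$
$o = -12322$ ($o = \left(-163 + \left(12 + 5 \cdot 18\right)\right) 202 = \left(-163 + \left(12 + 90\right)\right) 202 = \left(-163 + 102\right) 202 = \left(-61\right) 202 = -12322$)
$\left(o + 478467\right) \left(\left(\left(-40218 + 107946\right) + 131146\right) + 201743\right) = \left(-12322 + 478467\right) \left(\left(\left(-40218 + 107946\right) + 131146\right) + 201743\right) = 466145 \left(\left(67728 + 131146\right) + 201743\right) = 466145 \left(198874 + 201743\right) = 466145 \cdot 400617 = 186745611465$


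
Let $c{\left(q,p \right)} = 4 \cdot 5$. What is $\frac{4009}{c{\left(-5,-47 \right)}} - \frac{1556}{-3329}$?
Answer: $\frac{13377081}{66580} \approx 200.92$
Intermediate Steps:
$c{\left(q,p \right)} = 20$
$\frac{4009}{c{\left(-5,-47 \right)}} - \frac{1556}{-3329} = \frac{4009}{20} - \frac{1556}{-3329} = 4009 \cdot \frac{1}{20} - - \frac{1556}{3329} = \frac{4009}{20} + \frac{1556}{3329} = \frac{13377081}{66580}$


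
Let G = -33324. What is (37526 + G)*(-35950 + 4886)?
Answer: -130530928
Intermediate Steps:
(37526 + G)*(-35950 + 4886) = (37526 - 33324)*(-35950 + 4886) = 4202*(-31064) = -130530928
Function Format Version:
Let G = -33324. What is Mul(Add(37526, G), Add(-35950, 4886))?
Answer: -130530928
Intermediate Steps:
Mul(Add(37526, G), Add(-35950, 4886)) = Mul(Add(37526, -33324), Add(-35950, 4886)) = Mul(4202, -31064) = -130530928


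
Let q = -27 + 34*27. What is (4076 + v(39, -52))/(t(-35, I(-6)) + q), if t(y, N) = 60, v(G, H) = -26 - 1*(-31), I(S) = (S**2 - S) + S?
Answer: 4081/951 ≈ 4.2913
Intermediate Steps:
I(S) = S**2
v(G, H) = 5 (v(G, H) = -26 + 31 = 5)
q = 891 (q = -27 + 918 = 891)
(4076 + v(39, -52))/(t(-35, I(-6)) + q) = (4076 + 5)/(60 + 891) = 4081/951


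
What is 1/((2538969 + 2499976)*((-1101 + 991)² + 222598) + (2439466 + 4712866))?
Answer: 1/1182637465942 ≈ 8.4557e-13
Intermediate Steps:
1/((2538969 + 2499976)*((-1101 + 991)² + 222598) + (2439466 + 4712866)) = 1/(5038945*((-110)² + 222598) + 7152332) = 1/(5038945*(12100 + 222598) + 7152332) = 1/(5038945*234698 + 7152332) = 1/(1182630313610 + 7152332) = 1/1182637465942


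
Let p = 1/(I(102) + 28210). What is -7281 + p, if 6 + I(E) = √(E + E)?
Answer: -1447945909142/198866353 - √51/397732706 ≈ -7281.0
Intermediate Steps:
I(E) = -6 + √2*√E (I(E) = -6 + √(E + E) = -6 + √(2*E) = -6 + √2*√E)
p = 1/(28204 + 2*√51) (p = 1/((-6 + √2*√102) + 28210) = 1/((-6 + 2*√51) + 28210) = 1/(28204 + 2*√51) ≈ 3.5438e-5)
-7281 + p = -7281 + (7051/198866353 - √51/397732706) = -1447945909142/198866353 - √51/397732706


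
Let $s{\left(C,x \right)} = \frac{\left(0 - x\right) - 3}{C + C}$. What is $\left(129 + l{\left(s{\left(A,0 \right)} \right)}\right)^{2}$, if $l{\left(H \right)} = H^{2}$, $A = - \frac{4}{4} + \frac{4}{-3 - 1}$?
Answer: $\frac{4297329}{256} \approx 16786.0$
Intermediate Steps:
$A = -2$ ($A = \left(-4\right) \frac{1}{4} + \frac{4}{-4} = -1 + 4 \left(- \frac{1}{4}\right) = -1 - 1 = -2$)
$s{\left(C,x \right)} = \frac{-3 - x}{2 C}$ ($s{\left(C,x \right)} = \frac{- x - 3}{2 C} = \left(-3 - x\right) \frac{1}{2 C} = \frac{-3 - x}{2 C}$)
$\left(129 + l{\left(s{\left(A,0 \right)} \right)}\right)^{2} = \left(129 + \left(\frac{-3 - 0}{2 \left(-2\right)}\right)^{2}\right)^{2} = \left(129 + \left(\frac{1}{2} \left(- \frac{1}{2}\right) \left(-3 + 0\right)\right)^{2}\right)^{2} = \left(129 + \left(\frac{1}{2} \left(- \frac{1}{2}\right) \left(-3\right)\right)^{2}\right)^{2} = \left(129 + \left(\frac{3}{4}\right)^{2}\right)^{2} = \left(129 + \frac{9}{16}\right)^{2} = \left(\frac{2073}{16}\right)^{2} = \frac{4297329}{256}$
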